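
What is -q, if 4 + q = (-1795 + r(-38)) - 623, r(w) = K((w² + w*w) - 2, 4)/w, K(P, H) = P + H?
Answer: 47463/19 ≈ 2498.1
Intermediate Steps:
K(P, H) = H + P
r(w) = (2 + 2*w²)/w (r(w) = (4 + ((w² + w*w) - 2))/w = (4 + ((w² + w²) - 2))/w = (4 + (2*w² - 2))/w = (4 + (-2 + 2*w²))/w = (2 + 2*w²)/w)
q = -47463/19 (q = -4 + ((-1795 + (2*(-38) + 2/(-38))) - 623) = -4 + ((-1795 + (-76 + 2*(-1/38))) - 623) = -4 + ((-1795 + (-76 - 1/19)) - 623) = -4 + ((-1795 - 1445/19) - 623) = -4 + (-35550/19 - 623) = -4 - 47387/19 = -47463/19 ≈ -2498.1)
-q = -1*(-47463/19) = 47463/19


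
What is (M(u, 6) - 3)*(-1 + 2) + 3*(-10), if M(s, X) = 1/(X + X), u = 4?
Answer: -395/12 ≈ -32.917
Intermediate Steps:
M(s, X) = 1/(2*X)
(M(u, 6) - 3)*(-1 + 2) + 3*(-10) = ((1/2)/6 - 3)*(-1 + 2) + 3*(-10) = ((1/2)*(1/6) - 3)*1 - 30 = (1/12 - 3)*1 - 30 = -35/12*1 - 30 = -35/12 - 30 = -395/12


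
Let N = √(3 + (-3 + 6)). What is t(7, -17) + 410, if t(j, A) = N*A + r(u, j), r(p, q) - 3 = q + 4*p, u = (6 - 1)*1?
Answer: 440 - 17*√6 ≈ 398.36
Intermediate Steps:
u = 5 (u = 5*1 = 5)
r(p, q) = 3 + q + 4*p (r(p, q) = 3 + (q + 4*p) = 3 + q + 4*p)
N = √6 (N = √(3 + 3) = √6 ≈ 2.4495)
t(j, A) = 23 + j + A*√6 (t(j, A) = √6*A + (3 + j + 4*5) = A*√6 + (3 + j + 20) = A*√6 + (23 + j) = 23 + j + A*√6)
t(7, -17) + 410 = (23 + 7 - 17*√6) + 410 = (30 - 17*√6) + 410 = 440 - 17*√6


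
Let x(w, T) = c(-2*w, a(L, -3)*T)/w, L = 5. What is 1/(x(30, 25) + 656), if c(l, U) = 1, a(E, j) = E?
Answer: 30/19681 ≈ 0.0015243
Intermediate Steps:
x(w, T) = 1/w
1/(x(30, 25) + 656) = 1/(1/30 + 656) = 1/(19681/30) = 30/19681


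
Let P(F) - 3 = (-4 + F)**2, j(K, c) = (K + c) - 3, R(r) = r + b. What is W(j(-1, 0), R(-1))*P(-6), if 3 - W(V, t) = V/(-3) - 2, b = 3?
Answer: 1133/3 ≈ 377.67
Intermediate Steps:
R(r) = 3 + r (R(r) = r + 3 = 3 + r)
j(K, c) = -3 + K + c
W(V, t) = 5 + V/3 (W(V, t) = 3 - (V/(-3) - 2) = 3 - (-V/3 - 2) = 3 - (-2 - V/3) = 3 + (2 + V/3) = 5 + V/3)
P(F) = 3 + (-4 + F)**2
W(j(-1, 0), R(-1))*P(-6) = (5 + (-3 - 1 + 0)/3)*(3 + (-4 - 6)**2) = (5 + (1/3)*(-4))*(3 + (-10)**2) = (5 - 4/3)*(3 + 100) = (11/3)*103 = 1133/3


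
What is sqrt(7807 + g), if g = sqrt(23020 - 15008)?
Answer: sqrt(7807 + 2*sqrt(2003)) ≈ 88.862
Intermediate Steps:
g = 2*sqrt(2003) (g = sqrt(8012) = 2*sqrt(2003) ≈ 89.510)
sqrt(7807 + g) = sqrt(7807 + 2*sqrt(2003))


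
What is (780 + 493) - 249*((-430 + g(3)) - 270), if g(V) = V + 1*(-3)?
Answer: 175573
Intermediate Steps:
g(V) = -3 + V (g(V) = V - 3 = -3 + V)
(780 + 493) - 249*((-430 + g(3)) - 270) = (780 + 493) - 249*((-430 + (-3 + 3)) - 270) = 1273 - 249*((-430 + 0) - 270) = 1273 - 249*(-430 - 270) = 1273 - 249*(-700) = 1273 + 174300 = 175573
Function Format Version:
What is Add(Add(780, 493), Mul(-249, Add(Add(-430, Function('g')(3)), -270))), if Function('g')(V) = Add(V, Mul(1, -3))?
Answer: 175573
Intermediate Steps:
Function('g')(V) = Add(-3, V) (Function('g')(V) = Add(V, -3) = Add(-3, V))
Add(Add(780, 493), Mul(-249, Add(Add(-430, Function('g')(3)), -270))) = Add(Add(780, 493), Mul(-249, Add(Add(-430, Add(-3, 3)), -270))) = Add(1273, Mul(-249, Add(Add(-430, 0), -270))) = Add(1273, Mul(-249, Add(-430, -270))) = Add(1273, Mul(-249, -700)) = Add(1273, 174300) = 175573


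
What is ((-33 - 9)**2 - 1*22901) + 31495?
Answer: 10358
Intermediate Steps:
((-33 - 9)**2 - 1*22901) + 31495 = ((-42)**2 - 22901) + 31495 = (1764 - 22901) + 31495 = -21137 + 31495 = 10358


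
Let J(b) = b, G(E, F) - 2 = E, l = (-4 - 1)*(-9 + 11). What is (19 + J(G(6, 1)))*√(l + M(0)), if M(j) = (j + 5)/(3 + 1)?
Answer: 27*I*√35/2 ≈ 79.867*I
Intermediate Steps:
l = -10 (l = -5*2 = -10)
G(E, F) = 2 + E
M(j) = 5/4 + j/4 (M(j) = (5 + j)/4 = (5 + j)*(¼) = 5/4 + j/4)
(19 + J(G(6, 1)))*√(l + M(0)) = (19 + (2 + 6))*√(-10 + (5/4 + (¼)*0)) = (19 + 8)*√(-10 + (5/4 + 0)) = 27*√(-10 + 5/4) = 27*√(-35/4) = 27*(I*√35/2) = 27*I*√35/2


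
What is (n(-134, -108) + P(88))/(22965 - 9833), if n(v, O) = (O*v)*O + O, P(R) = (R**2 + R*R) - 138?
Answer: -773867/6566 ≈ -117.86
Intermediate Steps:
P(R) = -138 + 2*R**2 (P(R) = (R**2 + R**2) - 138 = 2*R**2 - 138 = -138 + 2*R**2)
n(v, O) = O + v*O**2 (n(v, O) = v*O**2 + O = O + v*O**2)
(n(-134, -108) + P(88))/(22965 - 9833) = (-108*(1 - 108*(-134)) + (-138 + 2*88**2))/(22965 - 9833) = (-108*(1 + 14472) + (-138 + 2*7744))/13132 = (-108*14473 + (-138 + 15488))*(1/13132) = (-1563084 + 15350)*(1/13132) = -1547734*1/13132 = -773867/6566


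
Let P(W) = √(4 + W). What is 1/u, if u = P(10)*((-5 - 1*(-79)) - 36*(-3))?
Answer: √14/2548 ≈ 0.0014685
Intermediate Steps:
u = 182*√14 (u = √(4 + 10)*((-5 - 1*(-79)) - 36*(-3)) = √14*((-5 + 79) + 108) = √14*(74 + 108) = √14*182 = 182*√14 ≈ 680.98)
1/u = 1/(182*√14) = √14/2548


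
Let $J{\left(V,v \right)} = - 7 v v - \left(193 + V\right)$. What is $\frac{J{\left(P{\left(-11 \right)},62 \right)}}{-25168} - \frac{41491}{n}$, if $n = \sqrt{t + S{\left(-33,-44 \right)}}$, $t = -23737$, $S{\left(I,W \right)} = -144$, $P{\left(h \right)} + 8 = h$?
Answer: $\frac{1231}{1144} + \frac{41491 i \sqrt{23881}}{23881} \approx 1.076 + 268.49 i$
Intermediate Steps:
$P{\left(h \right)} = -8 + h$
$n = i \sqrt{23881}$ ($n = \sqrt{-23737 - 144} = \sqrt{-23881} = i \sqrt{23881} \approx 154.53 i$)
$J{\left(V,v \right)} = -193 - V - 7 v^{2}$ ($J{\left(V,v \right)} = - 7 v^{2} - \left(193 + V\right) = -193 - V - 7 v^{2}$)
$\frac{J{\left(P{\left(-11 \right)},62 \right)}}{-25168} - \frac{41491}{n} = \frac{-193 - \left(-8 - 11\right) - 7 \cdot 62^{2}}{-25168} - \frac{41491}{i \sqrt{23881}} = \left(-193 - -19 - 26908\right) \left(- \frac{1}{25168}\right) - 41491 \left(- \frac{i \sqrt{23881}}{23881}\right) = \left(-193 + 19 - 26908\right) \left(- \frac{1}{25168}\right) + \frac{41491 i \sqrt{23881}}{23881} = \left(-27082\right) \left(- \frac{1}{25168}\right) + \frac{41491 i \sqrt{23881}}{23881} = \frac{1231}{1144} + \frac{41491 i \sqrt{23881}}{23881}$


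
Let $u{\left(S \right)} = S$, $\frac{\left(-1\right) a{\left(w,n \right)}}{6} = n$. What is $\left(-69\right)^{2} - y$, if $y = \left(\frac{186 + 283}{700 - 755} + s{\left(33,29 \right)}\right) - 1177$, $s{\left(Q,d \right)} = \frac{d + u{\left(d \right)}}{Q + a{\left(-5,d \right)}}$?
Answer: $\frac{46118509}{7755} \approx 5946.9$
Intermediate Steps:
$a{\left(w,n \right)} = - 6 n$
$s{\left(Q,d \right)} = \frac{2 d}{Q - 6 d}$ ($s{\left(Q,d \right)} = \frac{d + d}{Q - 6 d} = \frac{2 d}{Q - 6 d}$)
$y = - \frac{9196954}{7755}$ ($y = \left(\frac{186 + 283}{700 - 755} + 2 \cdot 29 \frac{1}{33 - 174}\right) - 1177 = \left(\frac{469}{-55} + 2 \cdot 29 \frac{1}{33 - 174}\right) - 1177 = \left(469 \left(- \frac{1}{55}\right) + 2 \cdot 29 \frac{1}{-141}\right) - 1177 = \left(- \frac{469}{55} + 2 \cdot 29 \left(- \frac{1}{141}\right)\right) - 1177 = \left(- \frac{469}{55} - \frac{58}{141}\right) - 1177 = - \frac{69319}{7755} - 1177 = - \frac{9196954}{7755} \approx -1185.9$)
$\left(-69\right)^{2} - y = \left(-69\right)^{2} - - \frac{9196954}{7755} = 4761 + \frac{9196954}{7755} = \frac{46118509}{7755}$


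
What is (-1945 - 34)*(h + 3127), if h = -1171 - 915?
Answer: -2060139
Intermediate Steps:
h = -2086
(-1945 - 34)*(h + 3127) = (-1945 - 34)*(-2086 + 3127) = -1979*1041 = -2060139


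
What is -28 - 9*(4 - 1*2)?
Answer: -46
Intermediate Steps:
-28 - 9*(4 - 1*2) = -28 - 9*(4 - 2) = -28 - 9*2 = -28 - 18 = -46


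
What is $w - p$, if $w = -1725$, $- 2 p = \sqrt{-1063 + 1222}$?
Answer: $-1725 + \frac{\sqrt{159}}{2} \approx -1718.7$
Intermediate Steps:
$p = - \frac{\sqrt{159}}{2}$ ($p = - \frac{\sqrt{-1063 + 1222}}{2} = - \frac{\sqrt{159}}{2} \approx -6.3048$)
$w - p = -1725 - - \frac{\sqrt{159}}{2} = -1725 + \frac{\sqrt{159}}{2}$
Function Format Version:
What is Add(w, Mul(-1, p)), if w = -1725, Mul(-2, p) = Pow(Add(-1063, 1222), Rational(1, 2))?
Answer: Add(-1725, Mul(Rational(1, 2), Pow(159, Rational(1, 2)))) ≈ -1718.7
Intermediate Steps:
p = Mul(Rational(-1, 2), Pow(159, Rational(1, 2))) (p = Mul(Rational(-1, 2), Pow(Add(-1063, 1222), Rational(1, 2))) = Mul(Rational(-1, 2), Pow(159, Rational(1, 2))) ≈ -6.3048)
Add(w, Mul(-1, p)) = Add(-1725, Mul(-1, Mul(Rational(-1, 2), Pow(159, Rational(1, 2))))) = Add(-1725, Mul(Rational(1, 2), Pow(159, Rational(1, 2))))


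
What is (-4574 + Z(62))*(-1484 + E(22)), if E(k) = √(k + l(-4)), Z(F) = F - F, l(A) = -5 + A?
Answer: 6787816 - 4574*√13 ≈ 6.7713e+6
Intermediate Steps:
Z(F) = 0
E(k) = √(-9 + k) (E(k) = √(k + (-5 - 4)) = √(k - 9) = √(-9 + k))
(-4574 + Z(62))*(-1484 + E(22)) = (-4574 + 0)*(-1484 + √(-9 + 22)) = -4574*(-1484 + √13) = 6787816 - 4574*√13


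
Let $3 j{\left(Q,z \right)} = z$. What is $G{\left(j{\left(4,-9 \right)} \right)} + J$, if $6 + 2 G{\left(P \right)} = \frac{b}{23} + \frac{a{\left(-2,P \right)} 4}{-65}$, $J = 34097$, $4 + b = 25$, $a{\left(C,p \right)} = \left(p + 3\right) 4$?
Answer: $\frac{1568345}{46} \approx 34094.0$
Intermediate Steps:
$a{\left(C,p \right)} = 12 + 4 p$ ($a{\left(C,p \right)} = \left(3 + p\right) 4 = 12 + 4 p$)
$b = 21$ ($b = -4 + 25 = 21$)
$j{\left(Q,z \right)} = \frac{z}{3}$
$G{\left(P \right)} = - \frac{8709}{2990} - \frac{8 P}{65}$ ($G{\left(P \right)} = -3 + \frac{\frac{21}{23} + \frac{\left(12 + 4 P\right) 4}{-65}}{2} = -3 + \frac{21 \cdot \frac{1}{23} + \left(48 + 16 P\right) \left(- \frac{1}{65}\right)}{2} = -3 + \frac{\frac{21}{23} - \left(\frac{48}{65} + \frac{16 P}{65}\right)}{2} = -3 + \frac{\frac{261}{1495} - \frac{16 P}{65}}{2} = -3 - \left(- \frac{261}{2990} + \frac{8 P}{65}\right) = - \frac{8709}{2990} - \frac{8 P}{65}$)
$G{\left(j{\left(4,-9 \right)} \right)} + J = \left(- \frac{8709}{2990} - \frac{8 \cdot \frac{1}{3} \left(-9\right)}{65}\right) + 34097 = \left(- \frac{8709}{2990} - - \frac{24}{65}\right) + 34097 = \left(- \frac{8709}{2990} + \frac{24}{65}\right) + 34097 = - \frac{117}{46} + 34097 = \frac{1568345}{46}$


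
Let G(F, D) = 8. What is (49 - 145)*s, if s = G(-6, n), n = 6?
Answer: -768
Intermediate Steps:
s = 8
(49 - 145)*s = (49 - 145)*8 = -96*8 = -768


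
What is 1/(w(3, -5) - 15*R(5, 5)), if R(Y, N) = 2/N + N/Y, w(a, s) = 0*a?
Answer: -1/21 ≈ -0.047619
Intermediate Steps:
w(a, s) = 0
1/(w(3, -5) - 15*R(5, 5)) = 1/(0 - 15*(2/5 + 5/5)) = 1/(0 - 15*(2*(1/5) + 5*(1/5))) = 1/(0 - 15*(2/5 + 1)) = 1/(0 - 15*7/5) = 1/(0 - 21) = 1/(-21) = -1/21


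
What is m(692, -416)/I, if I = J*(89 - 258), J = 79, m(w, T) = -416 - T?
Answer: 0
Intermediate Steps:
I = -13351 (I = 79*(89 - 258) = 79*(-169) = -13351)
m(692, -416)/I = (-416 - 1*(-416))/(-13351) = (-416 + 416)*(-1/13351) = 0*(-1/13351) = 0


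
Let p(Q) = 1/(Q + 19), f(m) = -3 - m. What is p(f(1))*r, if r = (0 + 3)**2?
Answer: 3/5 ≈ 0.60000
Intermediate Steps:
r = 9 (r = 3**2 = 9)
p(Q) = 1/(19 + Q)
p(f(1))*r = 9/(19 + (-3 - 1*1)) = 9/(19 + (-3 - 1)) = 9/(19 - 4) = 9/15 = (1/15)*9 = 3/5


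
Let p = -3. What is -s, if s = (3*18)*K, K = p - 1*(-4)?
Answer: -54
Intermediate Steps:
K = 1 (K = -3 - 1*(-4) = -3 + 4 = 1)
s = 54 (s = (3*18)*1 = 54*1 = 54)
-s = -1*54 = -54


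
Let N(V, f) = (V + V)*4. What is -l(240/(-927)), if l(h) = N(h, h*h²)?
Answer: 640/309 ≈ 2.0712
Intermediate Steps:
N(V, f) = 8*V (N(V, f) = (2*V)*4 = 8*V)
l(h) = 8*h
-l(240/(-927)) = -8*240/(-927) = -8*240*(-1/927) = -8*(-80)/309 = -1*(-640/309) = 640/309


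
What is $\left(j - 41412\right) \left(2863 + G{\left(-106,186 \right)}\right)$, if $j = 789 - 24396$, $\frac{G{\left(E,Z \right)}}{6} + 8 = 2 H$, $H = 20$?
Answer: $-198633045$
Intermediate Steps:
$G{\left(E,Z \right)} = 192$ ($G{\left(E,Z \right)} = -48 + 6 \cdot 2 \cdot 20 = -48 + 6 \cdot 40 = -48 + 240 = 192$)
$j = -23607$ ($j = 789 - 24396 = -23607$)
$\left(j - 41412\right) \left(2863 + G{\left(-106,186 \right)}\right) = \left(-23607 - 41412\right) \left(2863 + 192\right) = \left(-65019\right) 3055 = -198633045$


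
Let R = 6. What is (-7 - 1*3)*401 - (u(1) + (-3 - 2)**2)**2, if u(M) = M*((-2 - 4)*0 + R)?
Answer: -4971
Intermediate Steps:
u(M) = 6*M (u(M) = M*((-2 - 4)*0 + 6) = M*(-6*0 + 6) = M*(0 + 6) = M*6 = 6*M)
(-7 - 1*3)*401 - (u(1) + (-3 - 2)**2)**2 = (-7 - 1*3)*401 - (6*1 + (-3 - 2)**2)**2 = (-7 - 3)*401 - (6 + (-5)**2)**2 = -10*401 - (6 + 25)**2 = -4010 - 1*31**2 = -4010 - 1*961 = -4010 - 961 = -4971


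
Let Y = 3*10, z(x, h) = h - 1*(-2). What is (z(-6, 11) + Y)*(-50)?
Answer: -2150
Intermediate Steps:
z(x, h) = 2 + h (z(x, h) = h + 2 = 2 + h)
Y = 30
(z(-6, 11) + Y)*(-50) = ((2 + 11) + 30)*(-50) = (13 + 30)*(-50) = 43*(-50) = -2150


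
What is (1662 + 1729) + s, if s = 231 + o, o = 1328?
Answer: 4950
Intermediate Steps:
s = 1559 (s = 231 + 1328 = 1559)
(1662 + 1729) + s = (1662 + 1729) + 1559 = 3391 + 1559 = 4950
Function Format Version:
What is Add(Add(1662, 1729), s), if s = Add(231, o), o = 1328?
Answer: 4950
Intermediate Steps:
s = 1559 (s = Add(231, 1328) = 1559)
Add(Add(1662, 1729), s) = Add(Add(1662, 1729), 1559) = Add(3391, 1559) = 4950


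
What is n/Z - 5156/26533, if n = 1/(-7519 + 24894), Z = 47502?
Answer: -327345414959/1684533737250 ≈ -0.19432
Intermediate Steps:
n = 1/17375 ≈ 5.7554e-5
n/Z - 5156/26533 = (1/17375)/47502 - 5156/26533 = (1/17375)*(1/47502) - 5156*1/26533 = 1/825347250 - 5156/26533 = -327345414959/1684533737250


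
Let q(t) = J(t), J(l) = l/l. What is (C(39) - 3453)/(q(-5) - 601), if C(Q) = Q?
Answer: 569/100 ≈ 5.6900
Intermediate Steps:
J(l) = 1
q(t) = 1
(C(39) - 3453)/(q(-5) - 601) = (39 - 3453)/(1 - 601) = -3414/(-600) = -3414*(-1/600) = 569/100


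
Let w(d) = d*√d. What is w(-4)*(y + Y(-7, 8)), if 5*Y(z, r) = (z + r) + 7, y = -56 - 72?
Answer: 5056*I/5 ≈ 1011.2*I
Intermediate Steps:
y = -128
Y(z, r) = 7/5 + r/5 + z/5 (Y(z, r) = ((z + r) + 7)/5 = ((r + z) + 7)/5 = (7 + r + z)/5 = 7/5 + r/5 + z/5)
w(d) = d^(3/2)
w(-4)*(y + Y(-7, 8)) = (-4)^(3/2)*(-128 + (7/5 + (⅕)*8 + (⅕)*(-7))) = (-8*I)*(-128 + (7/5 + 8/5 - 7/5)) = (-8*I)*(-128 + 8/5) = -8*I*(-632/5) = 5056*I/5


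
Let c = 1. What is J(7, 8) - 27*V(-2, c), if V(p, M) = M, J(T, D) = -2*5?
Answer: -37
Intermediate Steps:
J(T, D) = -10
J(7, 8) - 27*V(-2, c) = -10 - 27*1 = -10 - 27 = -37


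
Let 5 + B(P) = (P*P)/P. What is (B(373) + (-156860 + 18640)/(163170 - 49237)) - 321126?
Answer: -36545059434/113933 ≈ -3.2076e+5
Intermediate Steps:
B(P) = -5 + P (B(P) = -5 + (P*P)/P = -5 + P²/P = -5 + P)
(B(373) + (-156860 + 18640)/(163170 - 49237)) - 321126 = ((-5 + 373) + (-156860 + 18640)/(163170 - 49237)) - 321126 = (368 - 138220/113933) - 321126 = 41789124/113933 - 321126 = -36545059434/113933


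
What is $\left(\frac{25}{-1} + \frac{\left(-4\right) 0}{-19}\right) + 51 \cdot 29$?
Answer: $1454$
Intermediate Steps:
$\left(\frac{25}{-1} + \frac{\left(-4\right) 0}{-19}\right) + 51 \cdot 29 = \left(25 \left(-1\right) + 0 \left(- \frac{1}{19}\right)\right) + 1479 = \left(-25 + 0\right) + 1479 = -25 + 1479 = 1454$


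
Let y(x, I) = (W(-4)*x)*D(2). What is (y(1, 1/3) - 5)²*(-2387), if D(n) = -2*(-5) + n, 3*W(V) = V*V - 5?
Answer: -3630627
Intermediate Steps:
W(V) = -5/3 + V²/3 (W(V) = (V*V - 5)/3 = (V² - 5)/3 = (-5 + V²)/3 = -5/3 + V²/3)
D(n) = 10 + n
y(x, I) = 44*x (y(x, I) = ((-5/3 + (⅓)*(-4)²)*x)*(10 + 2) = ((-5/3 + (⅓)*16)*x)*12 = ((-5/3 + 16/3)*x)*12 = (11*x/3)*12 = 44*x)
(y(1, 1/3) - 5)²*(-2387) = (44*1 - 5)²*(-2387) = (44 - 5)²*(-2387) = 39²*(-2387) = 1521*(-2387) = -3630627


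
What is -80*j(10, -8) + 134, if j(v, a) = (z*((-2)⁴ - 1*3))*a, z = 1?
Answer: 8454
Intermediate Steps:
j(v, a) = 13*a (j(v, a) = (1*((-2)⁴ - 1*3))*a = (1*(16 - 3))*a = (1*13)*a = 13*a)
-80*j(10, -8) + 134 = -1040*(-8) + 134 = -80*(-104) + 134 = 8320 + 134 = 8454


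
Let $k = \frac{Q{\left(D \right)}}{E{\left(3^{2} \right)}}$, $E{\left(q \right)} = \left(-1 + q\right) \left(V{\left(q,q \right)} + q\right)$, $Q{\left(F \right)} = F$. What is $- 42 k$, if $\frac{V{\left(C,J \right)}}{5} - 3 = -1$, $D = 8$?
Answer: $- \frac{42}{19} \approx -2.2105$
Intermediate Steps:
$V{\left(C,J \right)} = 10$ ($V{\left(C,J \right)} = 15 + 5 \left(-1\right) = 15 - 5 = 10$)
$E{\left(q \right)} = \left(-1 + q\right) \left(10 + q\right)$
$k = \frac{1}{19}$ ($k = \frac{8}{-10 + \left(3^{2}\right)^{2} + 9 \cdot 3^{2}} = \frac{8}{-10 + 9^{2} + 9 \cdot 9} = \frac{8}{-10 + 81 + 81} = \frac{8}{152} = 8 \cdot \frac{1}{152} = \frac{1}{19} \approx 0.052632$)
$- 42 k = \left(-42\right) \frac{1}{19} = - \frac{42}{19}$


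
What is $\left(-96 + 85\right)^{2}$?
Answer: $121$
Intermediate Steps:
$\left(-96 + 85\right)^{2} = \left(-11\right)^{2} = 121$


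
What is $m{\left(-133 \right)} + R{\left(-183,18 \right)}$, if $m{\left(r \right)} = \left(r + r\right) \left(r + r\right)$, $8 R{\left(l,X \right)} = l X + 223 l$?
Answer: $\frac{521945}{8} \approx 65243.0$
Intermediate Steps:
$R{\left(l,X \right)} = \frac{223 l}{8} + \frac{X l}{8}$ ($R{\left(l,X \right)} = \frac{l X + 223 l}{8} = \frac{X l + 223 l}{8} = \frac{223 l + X l}{8} = \frac{223 l}{8} + \frac{X l}{8}$)
$m{\left(r \right)} = 4 r^{2}$ ($m{\left(r \right)} = 2 r 2 r = 4 r^{2}$)
$m{\left(-133 \right)} + R{\left(-183,18 \right)} = 4 \left(-133\right)^{2} + \frac{1}{8} \left(-183\right) \left(223 + 18\right) = 4 \cdot 17689 + \frac{1}{8} \left(-183\right) 241 = 70756 - \frac{44103}{8} = \frac{521945}{8}$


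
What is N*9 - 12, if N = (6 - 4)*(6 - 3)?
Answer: 42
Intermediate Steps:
N = 6 (N = 2*3 = 6)
N*9 - 12 = 6*9 - 12 = 54 - 12 = 42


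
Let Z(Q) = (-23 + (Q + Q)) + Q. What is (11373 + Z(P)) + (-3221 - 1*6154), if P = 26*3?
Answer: 2209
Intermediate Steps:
P = 78
Z(Q) = -23 + 3*Q (Z(Q) = (-23 + 2*Q) + Q = -23 + 3*Q)
(11373 + Z(P)) + (-3221 - 1*6154) = (11373 + (-23 + 3*78)) + (-3221 - 1*6154) = (11373 + (-23 + 234)) + (-3221 - 6154) = (11373 + 211) - 9375 = 11584 - 9375 = 2209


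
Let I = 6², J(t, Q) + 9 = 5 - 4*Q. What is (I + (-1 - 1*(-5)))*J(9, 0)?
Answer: -160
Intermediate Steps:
J(t, Q) = -4 - 4*Q (J(t, Q) = -9 + (5 - 4*Q) = -4 - 4*Q)
I = 36
(I + (-1 - 1*(-5)))*J(9, 0) = (36 + (-1 - 1*(-5)))*(-4 - 4*0) = (36 + (-1 + 5))*(-4 + 0) = (36 + 4)*(-4) = 40*(-4) = -160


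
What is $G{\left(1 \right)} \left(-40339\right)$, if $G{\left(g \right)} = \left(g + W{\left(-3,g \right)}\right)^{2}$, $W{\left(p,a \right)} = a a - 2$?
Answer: $0$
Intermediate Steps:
$W{\left(p,a \right)} = -2 + a^{2}$ ($W{\left(p,a \right)} = a^{2} - 2 = -2 + a^{2}$)
$G{\left(g \right)} = \left(-2 + g + g^{2}\right)^{2}$ ($G{\left(g \right)} = \left(g + \left(-2 + g^{2}\right)\right)^{2} = \left(-2 + g + g^{2}\right)^{2}$)
$G{\left(1 \right)} \left(-40339\right) = \left(-2 + 1 + 1^{2}\right)^{2} \left(-40339\right) = \left(-2 + 1 + 1\right)^{2} \left(-40339\right) = 0^{2} \left(-40339\right) = 0 \left(-40339\right) = 0$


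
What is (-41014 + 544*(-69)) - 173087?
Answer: -251637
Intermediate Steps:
(-41014 + 544*(-69)) - 173087 = (-41014 - 37536) - 173087 = -78550 - 173087 = -251637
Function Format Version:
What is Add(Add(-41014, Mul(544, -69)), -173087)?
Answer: -251637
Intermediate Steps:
Add(Add(-41014, Mul(544, -69)), -173087) = Add(Add(-41014, -37536), -173087) = Add(-78550, -173087) = -251637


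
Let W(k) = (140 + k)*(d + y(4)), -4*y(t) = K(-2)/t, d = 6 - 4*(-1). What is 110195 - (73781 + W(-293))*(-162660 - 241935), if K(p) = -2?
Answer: 233798125285/8 ≈ 2.9225e+10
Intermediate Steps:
d = 10 (d = 6 + 4 = 10)
y(t) = 1/(2*t) (y(t) = -(-1)/(2*t) = 1/(2*t))
W(k) = 2835/2 + 81*k/8 (W(k) = (140 + k)*(10 + (½)/4) = (140 + k)*(10 + (½)*(¼)) = (140 + k)*(10 + ⅛) = (140 + k)*(81/8) = 2835/2 + 81*k/8)
110195 - (73781 + W(-293))*(-162660 - 241935) = 110195 - (73781 + (2835/2 + (81/8)*(-293)))*(-162660 - 241935) = 110195 - (73781 + (2835/2 - 23733/8))*(-404595) = 110195 - (73781 - 12393/8)*(-404595) = 110195 - 577855*(-404595)/8 = 110195 - 1*(-233797243725/8) = 110195 + 233797243725/8 = 233798125285/8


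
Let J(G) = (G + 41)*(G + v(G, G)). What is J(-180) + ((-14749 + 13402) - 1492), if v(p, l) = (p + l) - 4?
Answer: 72777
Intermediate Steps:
v(p, l) = -4 + l + p (v(p, l) = (l + p) - 4 = -4 + l + p)
J(G) = (-4 + 3*G)*(41 + G) (J(G) = (G + 41)*(G + (-4 + G + G)) = (41 + G)*(G + (-4 + 2*G)) = (41 + G)*(-4 + 3*G) = (-4 + 3*G)*(41 + G))
J(-180) + ((-14749 + 13402) - 1492) = (-164 + 3*(-180)² + 119*(-180)) + ((-14749 + 13402) - 1492) = (-164 + 3*32400 - 21420) + (-1347 - 1492) = (-164 + 97200 - 21420) - 2839 = 75616 - 2839 = 72777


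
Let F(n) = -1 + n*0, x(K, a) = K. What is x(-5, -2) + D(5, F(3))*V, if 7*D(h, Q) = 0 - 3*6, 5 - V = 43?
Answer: 649/7 ≈ 92.714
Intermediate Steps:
V = -38 (V = 5 - 1*43 = 5 - 43 = -38)
F(n) = -1 (F(n) = -1 + 0 = -1)
D(h, Q) = -18/7 (D(h, Q) = (0 - 3*6)/7 = (0 - 18)/7 = (⅐)*(-18) = -18/7)
x(-5, -2) + D(5, F(3))*V = -5 - 18/7*(-38) = -5 + 684/7 = 649/7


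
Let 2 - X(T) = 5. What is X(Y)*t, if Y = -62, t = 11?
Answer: -33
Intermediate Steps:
X(T) = -3 (X(T) = 2 - 1*5 = 2 - 5 = -3)
X(Y)*t = -3*11 = -33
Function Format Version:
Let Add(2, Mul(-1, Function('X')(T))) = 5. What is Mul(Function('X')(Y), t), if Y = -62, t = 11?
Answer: -33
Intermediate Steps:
Function('X')(T) = -3 (Function('X')(T) = Add(2, Mul(-1, 5)) = Add(2, -5) = -3)
Mul(Function('X')(Y), t) = Mul(-3, 11) = -33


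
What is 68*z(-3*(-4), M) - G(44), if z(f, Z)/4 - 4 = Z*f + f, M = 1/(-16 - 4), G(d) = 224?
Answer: 19824/5 ≈ 3964.8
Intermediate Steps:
M = -1/20 (M = 1/(-20) = -1/20 ≈ -0.050000)
z(f, Z) = 16 + 4*f + 4*Z*f (z(f, Z) = 16 + 4*(Z*f + f) = 16 + 4*(f + Z*f) = 16 + (4*f + 4*Z*f) = 16 + 4*f + 4*Z*f)
68*z(-3*(-4), M) - G(44) = 68*(16 + 4*(-3*(-4)) + 4*(-1/20)*(-3*(-4))) - 1*224 = 68*(16 + 4*12 + 4*(-1/20)*12) - 224 = 68*(16 + 48 - 12/5) - 224 = 68*(308/5) - 224 = 20944/5 - 224 = 19824/5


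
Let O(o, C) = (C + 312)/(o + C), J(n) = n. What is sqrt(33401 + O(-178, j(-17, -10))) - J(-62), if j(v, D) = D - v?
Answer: 62 + 2*sqrt(27128447)/57 ≈ 244.75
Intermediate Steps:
O(o, C) = (312 + C)/(C + o)
sqrt(33401 + O(-178, j(-17, -10))) - J(-62) = sqrt(33401 + (312 + (-10 - 1*(-17)))/((-10 - 1*(-17)) - 178)) - 1*(-62) = sqrt(33401 + (312 + (-10 + 17))/((-10 + 17) - 178)) + 62 = sqrt(33401 + (312 + 7)/(7 - 178)) + 62 = sqrt(33401 + 319/(-171)) + 62 = sqrt(33401 - 1/171*319) + 62 = sqrt(33401 - 319/171) + 62 = sqrt(5711252/171) + 62 = 2*sqrt(27128447)/57 + 62 = 62 + 2*sqrt(27128447)/57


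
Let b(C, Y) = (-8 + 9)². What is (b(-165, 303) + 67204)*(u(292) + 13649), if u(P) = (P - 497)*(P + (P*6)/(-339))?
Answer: -342888176215/113 ≈ -3.0344e+9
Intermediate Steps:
u(P) = 111*P*(-497 + P)/113 (u(P) = (-497 + P)*(P + (6*P)*(-1/339)) = (-497 + P)*(P - 2*P/113) = (-497 + P)*(111*P/113) = 111*P*(-497 + P)/113)
b(C, Y) = 1 (b(C, Y) = 1² = 1)
(b(-165, 303) + 67204)*(u(292) + 13649) = (1 + 67204)*((111/113)*292*(-497 + 292) + 13649) = 67205*((111/113)*292*(-205) + 13649) = 67205*(-6644460/113 + 13649) = 67205*(-5102123/113) = -342888176215/113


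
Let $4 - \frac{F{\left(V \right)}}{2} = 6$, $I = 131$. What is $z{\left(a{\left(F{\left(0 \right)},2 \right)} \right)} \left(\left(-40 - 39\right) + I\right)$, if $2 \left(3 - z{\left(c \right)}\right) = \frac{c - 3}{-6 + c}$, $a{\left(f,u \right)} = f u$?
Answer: $\frac{949}{7} \approx 135.57$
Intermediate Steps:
$F{\left(V \right)} = -4$ ($F{\left(V \right)} = 8 - 12 = -4$)
$z{\left(c \right)} = 3 - \frac{-3 + c}{2 \left(-6 + c\right)}$ ($z{\left(c \right)} = 3 - \frac{\left(c - 3\right) \frac{1}{-6 + c}}{2} = 3 - \frac{\left(-3 + c\right) \frac{1}{-6 + c}}{2} = 3 - \frac{\frac{1}{-6 + c} \left(-3 + c\right)}{2} = 3 - \frac{-3 + c}{2 \left(-6 + c\right)}$)
$z{\left(a{\left(F{\left(0 \right)},2 \right)} \right)} \left(\left(-40 - 39\right) + I\right) = \frac{-33 + 5 \left(\left(-4\right) 2\right)}{2 \left(-6 - 8\right)} \left(\left(-40 - 39\right) + 131\right) = \frac{-33 + 5 \left(-8\right)}{2 \left(-6 - 8\right)} \left(\left(-40 - 39\right) + 131\right) = \frac{-33 - 40}{2 \left(-14\right)} \left(-79 + 131\right) = \frac{1}{2} \left(- \frac{1}{14}\right) \left(-73\right) 52 = \frac{73}{28} \cdot 52 = \frac{949}{7}$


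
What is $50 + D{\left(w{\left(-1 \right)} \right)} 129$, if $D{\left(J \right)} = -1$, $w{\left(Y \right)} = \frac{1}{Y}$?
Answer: $-79$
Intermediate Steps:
$50 + D{\left(w{\left(-1 \right)} \right)} 129 = 50 - 129 = -79$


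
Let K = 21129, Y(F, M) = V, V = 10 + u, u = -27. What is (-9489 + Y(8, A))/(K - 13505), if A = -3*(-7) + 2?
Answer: -4753/3812 ≈ -1.2469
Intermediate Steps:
A = 23 (A = 21 + 2 = 23)
V = -17 (V = 10 - 27 = -17)
Y(F, M) = -17
(-9489 + Y(8, A))/(K - 13505) = (-9489 - 17)/(21129 - 13505) = -9506/7624 = -9506*1/7624 = -4753/3812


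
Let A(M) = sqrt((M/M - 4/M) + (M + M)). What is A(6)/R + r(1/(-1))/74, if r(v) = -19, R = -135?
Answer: -19/74 - sqrt(111)/405 ≈ -0.28277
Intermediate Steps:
A(M) = sqrt(1 - 4/M + 2*M) (A(M) = sqrt((1 - 4/M) + 2*M) = sqrt(1 - 4/M + 2*M))
A(6)/R + r(1/(-1))/74 = sqrt(1 - 4/6 + 2*6)/(-135) - 19/74 = -sqrt(1 - 4*1/6 + 12)/135 - 19*1/74 = -sqrt(1 - 2/3 + 12)/135 - 19/74 = -sqrt(111)/405 - 19/74 = -19/74 - sqrt(111)/405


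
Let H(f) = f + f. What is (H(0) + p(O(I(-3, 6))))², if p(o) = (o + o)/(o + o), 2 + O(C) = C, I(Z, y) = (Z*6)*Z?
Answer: 1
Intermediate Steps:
I(Z, y) = 6*Z² (I(Z, y) = (6*Z)*Z = 6*Z²)
O(C) = -2 + C
H(f) = 2*f
p(o) = 1 (p(o) = (2*o)/((2*o)) = (2*o)*(1/(2*o)) = 1)
(H(0) + p(O(I(-3, 6))))² = (2*0 + 1)² = (0 + 1)² = 1² = 1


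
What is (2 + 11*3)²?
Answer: 1225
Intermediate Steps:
(2 + 11*3)² = (2 + 33)² = 35² = 1225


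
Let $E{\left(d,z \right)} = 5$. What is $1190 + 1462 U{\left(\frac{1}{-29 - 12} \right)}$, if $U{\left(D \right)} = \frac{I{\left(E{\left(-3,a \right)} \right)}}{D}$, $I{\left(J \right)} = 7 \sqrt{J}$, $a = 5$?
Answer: $1190 - 419594 \sqrt{5} \approx -9.3705 \cdot 10^{5}$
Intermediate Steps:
$U{\left(D \right)} = \frac{7 \sqrt{5}}{D}$
$1190 + 1462 U{\left(\frac{1}{-29 - 12} \right)} = 1190 + 1462 \frac{7 \sqrt{5}}{\frac{1}{-29 - 12}} = 1190 + 1462 \frac{7 \sqrt{5}}{\frac{1}{-41}} = 1190 + 1462 \frac{7 \sqrt{5}}{- \frac{1}{41}} = 1190 + 1462 \cdot 7 \sqrt{5} \left(-41\right) = 1190 + 1462 \left(- 287 \sqrt{5}\right) = 1190 - 419594 \sqrt{5}$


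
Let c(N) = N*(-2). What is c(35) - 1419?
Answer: -1489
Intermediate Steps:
c(N) = -2*N
c(35) - 1419 = -2*35 - 1419 = -70 - 1419 = -1489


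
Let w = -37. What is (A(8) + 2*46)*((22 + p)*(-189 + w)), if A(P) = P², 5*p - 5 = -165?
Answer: 352560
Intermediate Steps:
p = -32 (p = 1 + (⅕)*(-165) = 1 - 33 = -32)
(A(8) + 2*46)*((22 + p)*(-189 + w)) = (8² + 2*46)*((22 - 32)*(-189 - 37)) = (64 + 92)*(-10*(-226)) = 156*2260 = 352560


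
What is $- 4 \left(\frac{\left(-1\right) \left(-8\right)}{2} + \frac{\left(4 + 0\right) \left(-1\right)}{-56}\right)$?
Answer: $- \frac{114}{7} \approx -16.286$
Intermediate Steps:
$- 4 \left(\frac{\left(-1\right) \left(-8\right)}{2} + \frac{\left(4 + 0\right) \left(-1\right)}{-56}\right) = - 4 \left(8 \cdot \frac{1}{2} + 4 \left(-1\right) \left(- \frac{1}{56}\right)\right) = - 4 \left(4 - - \frac{1}{14}\right) = - 4 \left(4 + \frac{1}{14}\right) = \left(-4\right) \frac{57}{14} = - \frac{114}{7}$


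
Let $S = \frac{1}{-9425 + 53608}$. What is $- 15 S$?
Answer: $- \frac{15}{44183} \approx -0.0003395$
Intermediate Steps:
$S = \frac{1}{44183} \approx 2.2633 \cdot 10^{-5}$
$- 15 S = \left(-15\right) \frac{1}{44183} = - \frac{15}{44183}$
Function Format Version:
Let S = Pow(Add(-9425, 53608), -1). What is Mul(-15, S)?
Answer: Rational(-15, 44183) ≈ -0.00033950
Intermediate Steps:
S = Rational(1, 44183) (S = Pow(44183, -1) = Rational(1, 44183) ≈ 2.2633e-5)
Mul(-15, S) = Mul(-15, Rational(1, 44183)) = Rational(-15, 44183)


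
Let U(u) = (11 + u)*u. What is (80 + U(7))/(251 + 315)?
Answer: 103/283 ≈ 0.36396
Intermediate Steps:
U(u) = u*(11 + u)
(80 + U(7))/(251 + 315) = (80 + 7*(11 + 7))/(251 + 315) = (80 + 7*18)/566 = (80 + 126)*(1/566) = 206*(1/566) = 103/283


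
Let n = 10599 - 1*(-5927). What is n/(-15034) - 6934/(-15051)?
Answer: -72243535/113138367 ≈ -0.63854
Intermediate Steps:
n = 16526 (n = 10599 + 5927 = 16526)
n/(-15034) - 6934/(-15051) = 16526/(-15034) - 6934/(-15051) = 16526*(-1/15034) - 6934*(-1/15051) = -8263/7517 + 6934/15051 = -72243535/113138367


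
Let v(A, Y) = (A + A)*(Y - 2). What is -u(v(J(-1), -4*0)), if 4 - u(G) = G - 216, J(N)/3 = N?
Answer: -208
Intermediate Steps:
J(N) = 3*N
v(A, Y) = 2*A*(-2 + Y) (v(A, Y) = (2*A)*(-2 + Y) = 2*A*(-2 + Y))
u(G) = 220 - G (u(G) = 4 - (G - 216) = 4 - (-216 + G) = 4 + (216 - G) = 220 - G)
-u(v(J(-1), -4*0)) = -(220 - 2*3*(-1)*(-2 - 4*0)) = -(220 - 2*(-3)*(-2 + 0)) = -(220 - 2*(-3)*(-2)) = -(220 - 1*12) = -(220 - 12) = -1*208 = -208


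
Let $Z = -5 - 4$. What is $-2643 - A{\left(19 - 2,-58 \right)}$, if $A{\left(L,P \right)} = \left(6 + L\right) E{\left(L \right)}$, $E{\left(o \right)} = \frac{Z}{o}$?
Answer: $- \frac{44724}{17} \approx -2630.8$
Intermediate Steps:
$Z = -9$
$E{\left(o \right)} = - \frac{9}{o}$
$A{\left(L,P \right)} = - \frac{9 \left(6 + L\right)}{L}$ ($A{\left(L,P \right)} = \left(6 + L\right) \left(- \frac{9}{L}\right) = - \frac{9 \left(6 + L\right)}{L}$)
$-2643 - A{\left(19 - 2,-58 \right)} = -2643 - \left(-9 - \frac{54}{19 - 2}\right) = -2643 - \left(-9 - \frac{54}{17}\right) = -2643 - - \frac{207}{17} = -2643 + \frac{207}{17} = - \frac{44724}{17}$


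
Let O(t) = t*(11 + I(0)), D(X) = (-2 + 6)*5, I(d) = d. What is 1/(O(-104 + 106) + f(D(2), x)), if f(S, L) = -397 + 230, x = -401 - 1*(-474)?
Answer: -1/145 ≈ -0.0068966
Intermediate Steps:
D(X) = 20 (D(X) = 4*5 = 20)
x = 73 (x = -401 + 474 = 73)
f(S, L) = -167
O(t) = 11*t (O(t) = t*(11 + 0) = t*11 = 11*t)
1/(O(-104 + 106) + f(D(2), x)) = 1/(11*(-104 + 106) - 167) = 1/(11*2 - 167) = 1/(22 - 167) = 1/(-145) = -1/145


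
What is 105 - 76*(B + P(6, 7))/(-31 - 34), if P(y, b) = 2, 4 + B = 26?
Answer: 8649/65 ≈ 133.06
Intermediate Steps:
B = 22 (B = -4 + 26 = 22)
105 - 76*(B + P(6, 7))/(-31 - 34) = 105 - 76*(22 + 2)/(-31 - 34) = 105 - 1824/(-65) = 105 - 1824*(-1)/65 = 105 - 76*(-24/65) = 105 + 1824/65 = 8649/65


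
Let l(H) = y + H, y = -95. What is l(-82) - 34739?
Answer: -34916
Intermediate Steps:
l(H) = -95 + H
l(-82) - 34739 = (-95 - 82) - 34739 = -177 - 34739 = -34916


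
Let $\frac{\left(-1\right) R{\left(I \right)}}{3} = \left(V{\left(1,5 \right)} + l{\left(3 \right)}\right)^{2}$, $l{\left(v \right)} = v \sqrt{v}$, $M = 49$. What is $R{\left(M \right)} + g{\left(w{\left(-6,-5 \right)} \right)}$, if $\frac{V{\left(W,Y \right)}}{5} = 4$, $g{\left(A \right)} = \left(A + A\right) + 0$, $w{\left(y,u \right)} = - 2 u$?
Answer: $-1261 - 360 \sqrt{3} \approx -1884.5$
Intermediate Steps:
$g{\left(A \right)} = 2 A$ ($g{\left(A \right)} = 2 A + 0 = 2 A$)
$V{\left(W,Y \right)} = 20$ ($V{\left(W,Y \right)} = 5 \cdot 4 = 20$)
$l{\left(v \right)} = v^{\frac{3}{2}}$
$R{\left(I \right)} = - 3 \left(20 + 3 \sqrt{3}\right)^{2}$ ($R{\left(I \right)} = - 3 \left(20 + 3^{\frac{3}{2}}\right)^{2} = - 3 \left(20 + 3 \sqrt{3}\right)^{2}$)
$R{\left(M \right)} + g{\left(w{\left(-6,-5 \right)} \right)} = \left(-1281 - 360 \sqrt{3}\right) + 2 \left(\left(-2\right) \left(-5\right)\right) = \left(-1281 - 360 \sqrt{3}\right) + 2 \cdot 10 = \left(-1281 - 360 \sqrt{3}\right) + 20 = -1261 - 360 \sqrt{3}$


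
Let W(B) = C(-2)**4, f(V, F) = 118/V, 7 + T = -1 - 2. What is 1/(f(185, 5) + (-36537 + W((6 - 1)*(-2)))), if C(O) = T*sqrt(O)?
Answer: 185/640773 ≈ 0.00028871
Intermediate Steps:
T = -10 (T = -7 + (-1 - 2) = -7 - 3 = -10)
C(O) = -10*sqrt(O)
W(B) = 40000 (W(B) = (-10*I*sqrt(2))**4 = 40000)
1/(f(185, 5) + (-36537 + W((6 - 1)*(-2)))) = 1/(118/185 + (-36537 + 40000)) = 1/(118*(1/185) + 3463) = 1/(118/185 + 3463) = 1/(640773/185) = 185/640773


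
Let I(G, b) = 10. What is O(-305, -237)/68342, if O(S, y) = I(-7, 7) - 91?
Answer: -81/68342 ≈ -0.0011852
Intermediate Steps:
O(S, y) = -81 (O(S, y) = 10 - 91 = -81)
O(-305, -237)/68342 = -81/68342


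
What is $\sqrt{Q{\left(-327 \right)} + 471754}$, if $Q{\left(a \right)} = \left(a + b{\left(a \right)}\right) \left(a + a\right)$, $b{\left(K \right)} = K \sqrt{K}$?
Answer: $\sqrt{685612 + 213858 i \sqrt{327}} \approx 1518.7 + 1273.2 i$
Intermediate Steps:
$b{\left(K \right)} = K^{\frac{3}{2}}$
$Q{\left(a \right)} = 2 a \left(a + a^{\frac{3}{2}}\right)$ ($Q{\left(a \right)} = \left(a + a^{\frac{3}{2}}\right) \left(a + a\right) = \left(a + a^{\frac{3}{2}}\right) 2 a = 2 a \left(a + a^{\frac{3}{2}}\right)$)
$\sqrt{Q{\left(-327 \right)} + 471754} = \sqrt{2 \left(-327\right) \left(-327 + \left(-327\right)^{\frac{3}{2}}\right) + 471754} = \sqrt{2 \left(-327\right) \left(-327 - 327 i \sqrt{327}\right) + 471754} = \sqrt{\left(213858 + 213858 i \sqrt{327}\right) + 471754} = \sqrt{685612 + 213858 i \sqrt{327}}$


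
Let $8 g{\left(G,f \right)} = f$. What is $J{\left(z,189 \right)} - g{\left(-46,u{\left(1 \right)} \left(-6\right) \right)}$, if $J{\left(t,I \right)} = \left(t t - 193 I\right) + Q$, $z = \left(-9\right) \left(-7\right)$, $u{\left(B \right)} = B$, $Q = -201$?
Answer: $- \frac{130833}{4} \approx -32708.0$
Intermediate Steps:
$z = 63$
$J{\left(t,I \right)} = -201 + t^{2} - 193 I$ ($J{\left(t,I \right)} = \left(t t - 193 I\right) - 201 = \left(t^{2} - 193 I\right) - 201 = -201 + t^{2} - 193 I$)
$g{\left(G,f \right)} = \frac{f}{8}$
$J{\left(z,189 \right)} - g{\left(-46,u{\left(1 \right)} \left(-6\right) \right)} = \left(-201 + 63^{2} - 36477\right) - \frac{1 \left(-6\right)}{8} = \left(-201 + 3969 - 36477\right) - \frac{1}{8} \left(-6\right) = -32709 - - \frac{3}{4} = -32709 + \frac{3}{4} = - \frac{130833}{4}$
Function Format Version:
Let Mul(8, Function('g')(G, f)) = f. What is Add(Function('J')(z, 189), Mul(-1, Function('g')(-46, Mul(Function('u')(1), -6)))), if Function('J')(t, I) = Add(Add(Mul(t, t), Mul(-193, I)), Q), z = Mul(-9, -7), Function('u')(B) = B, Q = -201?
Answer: Rational(-130833, 4) ≈ -32708.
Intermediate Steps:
z = 63
Function('J')(t, I) = Add(-201, Pow(t, 2), Mul(-193, I)) (Function('J')(t, I) = Add(Add(Mul(t, t), Mul(-193, I)), -201) = Add(Add(Pow(t, 2), Mul(-193, I)), -201) = Add(-201, Pow(t, 2), Mul(-193, I)))
Function('g')(G, f) = Mul(Rational(1, 8), f)
Add(Function('J')(z, 189), Mul(-1, Function('g')(-46, Mul(Function('u')(1), -6)))) = Add(Add(-201, Pow(63, 2), Mul(-193, 189)), Mul(-1, Mul(Rational(1, 8), Mul(1, -6)))) = Add(Add(-201, 3969, -36477), Mul(-1, Mul(Rational(1, 8), -6))) = Add(-32709, Mul(-1, Rational(-3, 4))) = Add(-32709, Rational(3, 4)) = Rational(-130833, 4)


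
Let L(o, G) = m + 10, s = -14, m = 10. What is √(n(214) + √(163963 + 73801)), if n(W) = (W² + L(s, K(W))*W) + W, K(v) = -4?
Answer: √(50290 + 2*√59441) ≈ 225.34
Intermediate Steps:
L(o, G) = 20 (L(o, G) = 10 + 10 = 20)
n(W) = W² + 21*W (n(W) = (W² + 20*W) + W = W² + 21*W)
√(n(214) + √(163963 + 73801)) = √(214*(21 + 214) + √(163963 + 73801)) = √(214*235 + √237764) = √(50290 + 2*√59441)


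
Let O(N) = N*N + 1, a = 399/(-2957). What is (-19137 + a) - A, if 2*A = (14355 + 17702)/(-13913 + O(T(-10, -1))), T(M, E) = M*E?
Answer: -1563106152443/81684168 ≈ -19136.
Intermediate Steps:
T(M, E) = E*M
a = -399/2957 (a = 399*(-1/2957) = -399/2957 ≈ -0.13493)
O(N) = 1 + N**2 (O(N) = N**2 + 1 = 1 + N**2)
A = -32057/27624 (A = ((14355 + 17702)/(-13913 + (1 + (-1*(-10))**2)))/2 = (32057/(-13913 + (1 + 10**2)))/2 = (32057/(-13913 + (1 + 100)))/2 = (32057/(-13913 + 101))/2 = (32057/(-13812))/2 = (32057*(-1/13812))/2 = (1/2)*(-32057/13812) = -32057/27624 ≈ -1.1605)
(-19137 + a) - A = (-19137 - 399/2957) - 1*(-32057/27624) = -56588508/2957 + 32057/27624 = -1563106152443/81684168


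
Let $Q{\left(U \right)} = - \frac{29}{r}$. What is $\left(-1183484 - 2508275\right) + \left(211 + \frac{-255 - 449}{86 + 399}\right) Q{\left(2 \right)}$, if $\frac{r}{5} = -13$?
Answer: $- \frac{116379755176}{31525} \approx -3.6917 \cdot 10^{6}$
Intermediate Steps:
$r = -65$ ($r = 5 \left(-13\right) = -65$)
$Q{\left(U \right)} = \frac{29}{65}$ ($Q{\left(U \right)} = - \frac{29}{-65} = \left(-29\right) \left(- \frac{1}{65}\right) = \frac{29}{65}$)
$\left(-1183484 - 2508275\right) + \left(211 + \frac{-255 - 449}{86 + 399}\right) Q{\left(2 \right)} = \left(-1183484 - 2508275\right) + \left(211 + \frac{-255 - 449}{86 + 399}\right) \frac{29}{65} = -3691759 + \left(211 - \frac{704}{485}\right) \frac{29}{65} = -3691759 + \frac{101631}{485} \cdot \frac{29}{65} = -3691759 + \frac{2947299}{31525} = - \frac{116379755176}{31525}$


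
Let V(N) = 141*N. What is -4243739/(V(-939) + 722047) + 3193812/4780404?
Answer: -511210056455/78298768272 ≈ -6.5290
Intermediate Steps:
-4243739/(V(-939) + 722047) + 3193812/4780404 = -4243739/(141*(-939) + 722047) + 3193812/4780404 = -4243739/(-132399 + 722047) + 3193812*(1/4780404) = -4243739/589648 + 88717/132789 = -511210056455/78298768272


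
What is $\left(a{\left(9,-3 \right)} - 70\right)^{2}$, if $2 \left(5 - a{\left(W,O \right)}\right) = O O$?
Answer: $\frac{19321}{4} \approx 4830.3$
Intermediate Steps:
$a{\left(W,O \right)} = 5 - \frac{O^{2}}{2}$ ($a{\left(W,O \right)} = 5 - \frac{O O}{2} = 5 - \frac{O^{2}}{2}$)
$\left(a{\left(9,-3 \right)} - 70\right)^{2} = \left(\left(5 - \frac{\left(-3\right)^{2}}{2}\right) - 70\right)^{2} = \left(\left(5 - \frac{9}{2}\right) - 70\right)^{2} = \left(\frac{1}{2} - 70\right)^{2} = \left(- \frac{139}{2}\right)^{2} = \frac{19321}{4}$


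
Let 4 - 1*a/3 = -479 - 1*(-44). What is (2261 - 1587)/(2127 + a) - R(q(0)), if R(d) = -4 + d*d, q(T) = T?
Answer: 7225/1722 ≈ 4.1957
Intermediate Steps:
a = 1317 (a = 12 - 3*(-479 - 1*(-44)) = 12 - 3*(-479 + 44) = 12 - 3*(-435) = 12 + 1305 = 1317)
R(d) = -4 + d**2
(2261 - 1587)/(2127 + a) - R(q(0)) = (2261 - 1587)/(2127 + 1317) - (-4 + 0**2) = 674/3444 - (-4 + 0) = 674*(1/3444) - 1*(-4) = 337/1722 + 4 = 7225/1722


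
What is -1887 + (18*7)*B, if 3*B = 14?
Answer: -1299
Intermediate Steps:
B = 14/3 (B = (⅓)*14 = 14/3 ≈ 4.6667)
-1887 + (18*7)*B = -1887 + (18*7)*(14/3) = -1887 + 126*(14/3) = -1887 + 588 = -1299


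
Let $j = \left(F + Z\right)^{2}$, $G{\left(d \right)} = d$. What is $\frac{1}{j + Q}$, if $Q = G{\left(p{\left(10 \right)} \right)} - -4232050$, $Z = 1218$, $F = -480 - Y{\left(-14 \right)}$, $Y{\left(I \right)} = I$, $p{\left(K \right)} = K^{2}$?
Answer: $\frac{1}{4797654} \approx 2.0844 \cdot 10^{-7}$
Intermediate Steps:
$F = -466$ ($F = -480 - -14 = -480 + 14 = -466$)
$j = 565504$ ($j = \left(-466 + 1218\right)^{2} = 752^{2} = 565504$)
$Q = 4232150$ ($Q = 10^{2} - -4232050 = 100 + 4232050 = 4232150$)
$\frac{1}{j + Q} = \frac{1}{565504 + 4232150} = \frac{1}{4797654}$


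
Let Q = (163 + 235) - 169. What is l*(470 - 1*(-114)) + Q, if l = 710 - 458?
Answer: 147397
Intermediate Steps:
Q = 229 (Q = 398 - 169 = 229)
l = 252
l*(470 - 1*(-114)) + Q = 252*(470 - 1*(-114)) + 229 = 252*(470 + 114) + 229 = 252*584 + 229 = 147168 + 229 = 147397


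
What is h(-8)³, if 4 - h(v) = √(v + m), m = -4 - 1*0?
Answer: 8*(2 - I*√3)³ ≈ -80.0 - 124.71*I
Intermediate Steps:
m = -4 (m = -4 + 0 = -4)
h(v) = 4 - √(-4 + v) (h(v) = 4 - √(v - 4) = 4 - √(-4 + v))
h(-8)³ = (4 - √(-4 - 8))³ = (4 - √(-12))³ = (4 - 2*I*√3)³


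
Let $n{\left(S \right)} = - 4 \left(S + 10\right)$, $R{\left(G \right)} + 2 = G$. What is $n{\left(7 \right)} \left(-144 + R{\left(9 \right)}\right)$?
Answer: $9316$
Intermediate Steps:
$R{\left(G \right)} = -2 + G$
$n{\left(S \right)} = -40 - 4 S$ ($n{\left(S \right)} = - 4 \left(10 + S\right) = -40 - 4 S$)
$n{\left(7 \right)} \left(-144 + R{\left(9 \right)}\right) = \left(-40 - 28\right) \left(-144 + \left(-2 + 9\right)\right) = \left(-40 - 28\right) \left(-144 + 7\right) = \left(-68\right) \left(-137\right) = 9316$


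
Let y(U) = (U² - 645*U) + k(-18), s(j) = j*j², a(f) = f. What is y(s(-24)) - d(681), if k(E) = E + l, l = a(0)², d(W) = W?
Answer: 200018757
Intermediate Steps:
s(j) = j³
l = 0 (l = 0² = 0)
k(E) = E (k(E) = E + 0 = E)
y(U) = -18 + U² - 645*U (y(U) = (U² - 645*U) - 18 = -18 + U² - 645*U)
y(s(-24)) - d(681) = (-18 + ((-24)³)² - 645*(-24)³) - 1*681 = (-18 + (-13824)² - 645*(-13824)) - 681 = (-18 + 191102976 + 8916480) - 681 = 200019438 - 681 = 200018757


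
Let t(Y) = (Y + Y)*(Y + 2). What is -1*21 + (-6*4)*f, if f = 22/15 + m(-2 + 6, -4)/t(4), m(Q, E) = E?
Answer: -271/5 ≈ -54.200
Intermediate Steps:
t(Y) = 2*Y*(2 + Y) (t(Y) = (2*Y)*(2 + Y) = 2*Y*(2 + Y))
f = 83/60 (f = 22/15 - 4*1/(8*(2 + 4)) = 22*(1/15) - 4/(2*4*6) = 22/15 - 4/48 = 22/15 - 4*1/48 = 22/15 - 1/12 = 83/60 ≈ 1.3833)
-1*21 + (-6*4)*f = -1*21 - 6*4*(83/60) = -21 - 24*83/60 = -21 - 166/5 = -271/5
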